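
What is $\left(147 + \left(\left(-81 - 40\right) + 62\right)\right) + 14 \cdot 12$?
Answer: $256$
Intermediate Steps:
$\left(147 + \left(\left(-81 - 40\right) + 62\right)\right) + 14 \cdot 12 = \left(147 + \left(-121 + 62\right)\right) + 168 = \left(147 - 59\right) + 168 = 88 + 168 = 256$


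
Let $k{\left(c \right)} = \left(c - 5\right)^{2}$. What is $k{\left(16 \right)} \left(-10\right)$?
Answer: $-1210$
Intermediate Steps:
$k{\left(c \right)} = \left(-5 + c\right)^{2}$
$k{\left(16 \right)} \left(-10\right) = \left(-5 + 16\right)^{2} \left(-10\right) = 11^{2} \left(-10\right) = 121 \left(-10\right) = -1210$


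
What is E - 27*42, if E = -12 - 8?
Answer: -1154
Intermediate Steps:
E = -20
E - 27*42 = -20 - 27*42 = -20 - 1134 = -1154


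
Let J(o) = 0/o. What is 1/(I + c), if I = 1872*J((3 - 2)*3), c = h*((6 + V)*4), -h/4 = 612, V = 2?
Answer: -1/78336 ≈ -1.2766e-5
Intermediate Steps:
J(o) = 0
h = -2448 (h = -4*612 = -2448)
c = -78336 (c = -2448*(6 + 2)*4 = -19584*4 = -2448*32 = -78336)
I = 0 (I = 1872*0 = 0)
1/(I + c) = 1/(0 - 78336) = 1/(-78336) = -1/78336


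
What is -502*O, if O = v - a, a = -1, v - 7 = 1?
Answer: -4518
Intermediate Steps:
v = 8 (v = 7 + 1 = 8)
O = 9 (O = 8 - 1*(-1) = 8 + 1 = 9)
-502*O = -502*9 = -4518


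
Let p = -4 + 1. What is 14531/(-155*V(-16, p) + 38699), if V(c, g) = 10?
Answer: 14531/37149 ≈ 0.39115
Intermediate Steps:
p = -3
14531/(-155*V(-16, p) + 38699) = 14531/(-155*10 + 38699) = 14531/(-1550 + 38699) = 14531/37149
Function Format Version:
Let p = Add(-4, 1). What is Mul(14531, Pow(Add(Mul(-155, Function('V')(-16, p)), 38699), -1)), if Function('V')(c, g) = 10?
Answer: Rational(14531, 37149) ≈ 0.39115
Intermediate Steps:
p = -3
Mul(14531, Pow(Add(Mul(-155, Function('V')(-16, p)), 38699), -1)) = Mul(14531, Pow(Add(Mul(-155, 10), 38699), -1)) = Mul(14531, Pow(Add(-1550, 38699), -1)) = Mul(14531, Pow(37149, -1)) = Mul(14531, Rational(1, 37149)) = Rational(14531, 37149)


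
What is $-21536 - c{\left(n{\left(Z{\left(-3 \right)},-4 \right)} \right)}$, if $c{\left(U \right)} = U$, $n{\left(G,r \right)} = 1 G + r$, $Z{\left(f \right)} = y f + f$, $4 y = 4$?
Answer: $-21526$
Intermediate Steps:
$y = 1$ ($y = \frac{1}{4} \cdot 4 = 1$)
$Z{\left(f \right)} = 2 f$ ($Z{\left(f \right)} = 1 f + f = f + f = 2 f$)
$n{\left(G,r \right)} = G + r$
$-21536 - c{\left(n{\left(Z{\left(-3 \right)},-4 \right)} \right)} = -21536 - \left(2 \left(-3\right) - 4\right) = -21536 - \left(-6 - 4\right) = -21536 - -10 = -21536 + 10 = -21526$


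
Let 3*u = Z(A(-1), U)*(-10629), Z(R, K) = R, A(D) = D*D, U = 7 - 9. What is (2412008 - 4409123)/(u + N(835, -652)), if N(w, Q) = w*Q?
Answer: 1997115/547963 ≈ 3.6446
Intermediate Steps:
U = -2
A(D) = D²
N(w, Q) = Q*w
u = -3543 (u = ((-1)²*(-10629))/3 = (1*(-10629))/3 = (⅓)*(-10629) = -3543)
(2412008 - 4409123)/(u + N(835, -652)) = (2412008 - 4409123)/(-3543 - 652*835) = -1997115/(-3543 - 544420) = -1997115/(-547963) = -1997115*(-1/547963) = 1997115/547963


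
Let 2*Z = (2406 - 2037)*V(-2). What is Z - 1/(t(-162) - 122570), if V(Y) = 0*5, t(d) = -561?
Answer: 1/123131 ≈ 8.1214e-6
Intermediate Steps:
V(Y) = 0
Z = 0 (Z = ((2406 - 2037)*0)/2 = (369*0)/2 = (1/2)*0 = 0)
Z - 1/(t(-162) - 122570) = 0 - 1/(-561 - 122570) = 0 - 1/(-123131) = 0 - 1*(-1/123131) = 0 + 1/123131 = 1/123131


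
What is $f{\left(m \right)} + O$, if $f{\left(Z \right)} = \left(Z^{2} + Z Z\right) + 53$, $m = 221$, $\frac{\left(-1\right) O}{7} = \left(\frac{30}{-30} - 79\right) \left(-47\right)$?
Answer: $71415$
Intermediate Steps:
$O = -26320$ ($O = - 7 \left(\frac{30}{-30} - 79\right) \left(-47\right) = - 7 \left(30 \left(- \frac{1}{30}\right) - 79\right) \left(-47\right) = - 7 \left(-1 - 79\right) \left(-47\right) = - 7 \left(\left(-80\right) \left(-47\right)\right) = \left(-7\right) 3760 = -26320$)
$f{\left(Z \right)} = 53 + 2 Z^{2}$ ($f{\left(Z \right)} = \left(Z^{2} + Z^{2}\right) + 53 = 2 Z^{2} + 53 = 53 + 2 Z^{2}$)
$f{\left(m \right)} + O = \left(53 + 2 \cdot 221^{2}\right) - 26320 = \left(53 + 2 \cdot 48841\right) - 26320 = \left(53 + 97682\right) - 26320 = 97735 - 26320 = 71415$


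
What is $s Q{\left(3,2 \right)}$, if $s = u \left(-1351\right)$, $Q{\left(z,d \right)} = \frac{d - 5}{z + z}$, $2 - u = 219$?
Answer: $- \frac{293167}{2} \approx -1.4658 \cdot 10^{5}$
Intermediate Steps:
$u = -217$ ($u = 2 - 219 = -217$)
$Q{\left(z,d \right)} = \frac{-5 + d}{2 z}$
$s = 293167$ ($s = \left(-217\right) \left(-1351\right) = 293167$)
$s Q{\left(3,2 \right)} = 293167 \frac{-5 + 2}{2 \cdot 3} = 293167 \cdot \frac{1}{2} \cdot \frac{1}{3} \left(-3\right) = 293167 \left(- \frac{1}{2}\right) = - \frac{293167}{2}$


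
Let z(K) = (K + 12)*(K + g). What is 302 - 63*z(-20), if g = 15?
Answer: -2218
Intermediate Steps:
z(K) = (12 + K)*(15 + K) (z(K) = (K + 12)*(K + 15) = (12 + K)*(15 + K))
302 - 63*z(-20) = 302 - 63*(180 + (-20)² + 27*(-20)) = 302 - 63*(180 + 400 - 540) = 302 - 63*40 = 302 - 2520 = -2218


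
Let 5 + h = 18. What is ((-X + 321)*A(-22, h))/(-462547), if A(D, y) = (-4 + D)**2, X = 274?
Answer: -31772/462547 ≈ -0.068689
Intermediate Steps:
h = 13 (h = -5 + 18 = 13)
((-X + 321)*A(-22, h))/(-462547) = ((-1*274 + 321)*(-4 - 22)**2)/(-462547) = ((-274 + 321)*(-26)**2)*(-1/462547) = (47*676)*(-1/462547) = 31772*(-1/462547) = -31772/462547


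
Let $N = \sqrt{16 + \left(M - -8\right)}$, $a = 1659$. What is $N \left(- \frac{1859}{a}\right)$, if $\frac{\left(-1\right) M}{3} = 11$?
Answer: $- \frac{1859 i}{553} \approx - 3.3617 i$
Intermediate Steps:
$M = -33$ ($M = \left(-3\right) 11 = -33$)
$N = 3 i$ ($N = \sqrt{16 - 25} = \sqrt{-9} = 3 i \approx 3.0 i$)
$N \left(- \frac{1859}{a}\right) = 3 i \left(- \frac{1859}{1659}\right) = - \frac{1859 i}{553}$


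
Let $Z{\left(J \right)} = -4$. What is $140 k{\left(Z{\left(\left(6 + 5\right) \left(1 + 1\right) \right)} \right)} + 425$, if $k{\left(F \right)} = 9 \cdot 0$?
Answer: $425$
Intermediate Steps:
$k{\left(F \right)} = 0$
$140 k{\left(Z{\left(\left(6 + 5\right) \left(1 + 1\right) \right)} \right)} + 425 = 140 \cdot 0 + 425 = 0 + 425 = 425$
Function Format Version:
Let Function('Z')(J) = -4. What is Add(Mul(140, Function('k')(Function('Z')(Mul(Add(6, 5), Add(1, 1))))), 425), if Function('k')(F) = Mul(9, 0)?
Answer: 425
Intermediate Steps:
Function('k')(F) = 0
Add(Mul(140, Function('k')(Function('Z')(Mul(Add(6, 5), Add(1, 1))))), 425) = Add(Mul(140, 0), 425) = Add(0, 425) = 425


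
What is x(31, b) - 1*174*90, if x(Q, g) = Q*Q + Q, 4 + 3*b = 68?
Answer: -14668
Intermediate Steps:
b = 64/3 (b = -4/3 + (⅓)*68 = -4/3 + 68/3 = 64/3 ≈ 21.333)
x(Q, g) = Q + Q² (x(Q, g) = Q² + Q = Q + Q²)
x(31, b) - 1*174*90 = 31*(1 + 31) - 1*174*90 = 31*32 - 174*90 = 992 - 15660 = -14668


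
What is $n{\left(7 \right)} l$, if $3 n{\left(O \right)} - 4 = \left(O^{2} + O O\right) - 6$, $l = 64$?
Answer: $2048$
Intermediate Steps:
$n{\left(O \right)} = - \frac{2}{3} + \frac{2 O^{2}}{3}$ ($n{\left(O \right)} = \frac{4}{3} + \frac{\left(O^{2} + O O\right) - 6}{3} = \frac{4}{3} + \frac{\left(O^{2} + O^{2}\right) - 6}{3} = \frac{4}{3} + \frac{2 O^{2} - 6}{3} = \frac{4}{3} + \frac{-6 + 2 O^{2}}{3} = \frac{4}{3} + \left(-2 + \frac{2 O^{2}}{3}\right) = - \frac{2}{3} + \frac{2 O^{2}}{3}$)
$n{\left(7 \right)} l = \left(- \frac{2}{3} + \frac{2 \cdot 7^{2}}{3}\right) 64 = \left(- \frac{2}{3} + \frac{2}{3} \cdot 49\right) 64 = \left(- \frac{2}{3} + \frac{98}{3}\right) 64 = 32 \cdot 64 = 2048$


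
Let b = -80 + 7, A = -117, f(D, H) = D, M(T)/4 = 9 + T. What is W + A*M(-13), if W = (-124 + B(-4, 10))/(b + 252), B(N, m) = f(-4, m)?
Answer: 334960/179 ≈ 1871.3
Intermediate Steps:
M(T) = 36 + 4*T (M(T) = 4*(9 + T) = 36 + 4*T)
b = -73
B(N, m) = -4
W = -128/179 (W = (-124 - 4)/(-73 + 252) = -128/179 ≈ -0.71508)
W + A*M(-13) = -128/179 - 117*(36 + 4*(-13)) = -128/179 - 117*(36 - 52) = -128/179 - 117*(-16) = -128/179 + 1872 = 334960/179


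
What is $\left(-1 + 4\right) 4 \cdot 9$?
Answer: $108$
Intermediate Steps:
$\left(-1 + 4\right) 4 \cdot 9 = 3 \cdot 4 \cdot 9 = 12 \cdot 9 = 108$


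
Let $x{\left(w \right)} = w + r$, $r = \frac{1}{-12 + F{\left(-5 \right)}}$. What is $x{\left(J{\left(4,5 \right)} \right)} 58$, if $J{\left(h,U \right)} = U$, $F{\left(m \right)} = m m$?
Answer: $\frac{3828}{13} \approx 294.46$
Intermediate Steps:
$F{\left(m \right)} = m^{2}$
$r = \frac{1}{13}$ ($r = \frac{1}{-12 + \left(-5\right)^{2}} = \frac{1}{-12 + 25} = \frac{1}{13} \approx 0.076923$)
$x{\left(w \right)} = \frac{1}{13} + w$ ($x{\left(w \right)} = w + \frac{1}{13} = \frac{1}{13} + w$)
$x{\left(J{\left(4,5 \right)} \right)} 58 = \left(\frac{1}{13} + 5\right) 58 = \frac{66}{13} \cdot 58 = \frac{3828}{13}$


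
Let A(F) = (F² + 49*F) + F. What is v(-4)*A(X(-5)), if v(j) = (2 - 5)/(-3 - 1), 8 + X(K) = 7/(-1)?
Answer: -1575/4 ≈ -393.75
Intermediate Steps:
X(K) = -15 (X(K) = -8 + 7/(-1) = -8 + 7*(-1) = -8 - 7 = -15)
A(F) = F² + 50*F
v(j) = ¾ (v(j) = -3/(-4) = -3*(-¼) = ¾)
v(-4)*A(X(-5)) = 3*(-15*(50 - 15))/4 = 3*(-15*35)/4 = (¾)*(-525) = -1575/4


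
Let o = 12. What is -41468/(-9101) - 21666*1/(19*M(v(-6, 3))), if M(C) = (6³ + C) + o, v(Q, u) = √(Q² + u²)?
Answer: -23597860/52521871 + 7222*√5/109649 ≈ -0.30202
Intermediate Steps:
M(C) = 228 + C (M(C) = (6³ + C) + 12 = (216 + C) + 12 = 228 + C)
-41468/(-9101) - 21666*1/(19*M(v(-6, 3))) = -41468/(-9101) - 21666*1/(19*(228 + √((-6)² + 3²))) = -41468*(-1/9101) - 21666*1/(19*(228 + √(36 + 9))) = 41468/9101 - 21666*1/(19*(228 + √45)) = 41468/9101 - 21666*1/(19*(228 + 3*√5)) = 41468/9101 - 21666/(4332 + 57*√5)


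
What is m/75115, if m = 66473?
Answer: 66473/75115 ≈ 0.88495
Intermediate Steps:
m/75115 = 66473/75115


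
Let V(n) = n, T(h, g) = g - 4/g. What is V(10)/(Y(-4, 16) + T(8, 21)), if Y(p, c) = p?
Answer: 210/353 ≈ 0.59490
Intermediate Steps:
T(h, g) = g - 4/g
V(10)/(Y(-4, 16) + T(8, 21)) = 10/(-4 + (21 - 4/21)) = 10/(-4 + 437/21) = 10/(353/21) = (21/353)*10 = 210/353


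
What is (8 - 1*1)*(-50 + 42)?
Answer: -56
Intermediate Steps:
(8 - 1*1)*(-50 + 42) = (8 - 1)*(-8) = 7*(-8) = -56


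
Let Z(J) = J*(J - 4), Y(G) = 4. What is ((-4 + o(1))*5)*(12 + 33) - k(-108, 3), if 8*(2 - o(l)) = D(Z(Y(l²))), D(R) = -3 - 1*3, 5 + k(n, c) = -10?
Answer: -1065/4 ≈ -266.25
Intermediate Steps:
Z(J) = J*(-4 + J)
k(n, c) = -15 (k(n, c) = -5 - 10 = -15)
D(R) = -6 (D(R) = -3 - 3 = -6)
o(l) = 11/4 (o(l) = 2 - ⅛*(-6) = 2 + ¾ = 11/4)
((-4 + o(1))*5)*(12 + 33) - k(-108, 3) = ((-4 + 11/4)*5)*(12 + 33) - 1*(-15) = -5/4*5*45 + 15 = -25/4*45 + 15 = -1125/4 + 15 = -1065/4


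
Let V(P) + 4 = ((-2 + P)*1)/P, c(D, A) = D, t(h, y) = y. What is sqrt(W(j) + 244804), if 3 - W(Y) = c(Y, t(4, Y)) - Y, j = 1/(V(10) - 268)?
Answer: sqrt(244807) ≈ 494.78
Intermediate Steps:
V(P) = -4 + (-2 + P)/P (V(P) = -4 + ((-2 + P)*1)/P = -4 + (-2 + P)/P)
j = -5/1356 (j = 1/((-3 - 2/10) - 268) = 1/((-3 - 2*1/10) - 268) = 1/((-3 - 1/5) - 268) = 1/(-16/5 - 268) = 1/(-1356/5) = -5/1356 ≈ -0.0036873)
W(Y) = 3 (W(Y) = 3 - (Y - Y) = 3 - 1*0 = 3 + 0 = 3)
sqrt(W(j) + 244804) = sqrt(3 + 244804) = sqrt(244807)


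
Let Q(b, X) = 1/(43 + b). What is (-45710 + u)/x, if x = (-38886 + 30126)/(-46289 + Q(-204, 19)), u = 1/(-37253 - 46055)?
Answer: -945976631180431/3916475696 ≈ -2.4154e+5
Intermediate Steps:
u = -1/83308 (u = 1/(-83308) = -1/83308 ≈ -1.2004e-5)
x = 141036/745253 (x = (-38886 + 30126)/(-46289 + 1/(43 - 204)) = -8760/(-46289 + 1/(-161)) = -8760/(-46289 - 1/161) = -8760/(-7452530/161) = -8760*(-161/7452530) = 141036/745253 ≈ 0.18925)
(-45710 + u)/x = (-45710 - 1/83308)/(141036/745253) = -3808008681/83308*745253/141036 = -945976631180431/3916475696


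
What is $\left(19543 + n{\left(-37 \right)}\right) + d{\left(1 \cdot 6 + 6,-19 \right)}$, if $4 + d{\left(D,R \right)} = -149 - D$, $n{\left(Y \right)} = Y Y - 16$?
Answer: $20731$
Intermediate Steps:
$n{\left(Y \right)} = -16 + Y^{2}$ ($n{\left(Y \right)} = Y^{2} - 16 = -16 + Y^{2}$)
$d{\left(D,R \right)} = -153 - D$ ($d{\left(D,R \right)} = -4 - \left(149 + D\right) = -153 - D$)
$\left(19543 + n{\left(-37 \right)}\right) + d{\left(1 \cdot 6 + 6,-19 \right)} = \left(19543 - \left(16 - \left(-37\right)^{2}\right)\right) - \left(159 + 6\right) = \left(19543 + \left(-16 + 1369\right)\right) - 165 = \left(19543 + 1353\right) - 165 = 20896 - 165 = 20731$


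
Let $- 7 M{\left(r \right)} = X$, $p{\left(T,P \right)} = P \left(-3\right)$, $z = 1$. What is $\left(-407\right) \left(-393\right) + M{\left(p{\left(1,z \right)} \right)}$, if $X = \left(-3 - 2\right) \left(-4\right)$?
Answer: $\frac{1119637}{7} \approx 1.5995 \cdot 10^{5}$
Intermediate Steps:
$p{\left(T,P \right)} = - 3 P$
$X = 20$ ($X = \left(-5\right) \left(-4\right) = 20$)
$M{\left(r \right)} = - \frac{20}{7}$ ($M{\left(r \right)} = \left(- \frac{1}{7}\right) 20 = - \frac{20}{7}$)
$\left(-407\right) \left(-393\right) + M{\left(p{\left(1,z \right)} \right)} = \left(-407\right) \left(-393\right) - \frac{20}{7} = 159951 - \frac{20}{7} = \frac{1119637}{7}$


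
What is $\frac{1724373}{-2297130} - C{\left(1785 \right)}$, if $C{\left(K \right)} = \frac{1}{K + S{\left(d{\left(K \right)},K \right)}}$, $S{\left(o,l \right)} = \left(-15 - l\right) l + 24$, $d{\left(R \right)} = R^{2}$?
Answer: $- \frac{1845762920371}{2458841060610} \approx -0.75066$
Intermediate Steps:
$S{\left(o,l \right)} = 24 + l \left(-15 - l\right)$ ($S{\left(o,l \right)} = l \left(-15 - l\right) + 24 = 24 + l \left(-15 - l\right)$)
$C{\left(K \right)} = \frac{1}{24 - K^{2} - 14 K}$ ($C{\left(K \right)} = \frac{1}{K - \left(-24 + K^{2} + 15 K\right)} = \frac{1}{24 - K^{2} - 14 K}$)
$\frac{1724373}{-2297130} - C{\left(1785 \right)} = \frac{1724373}{-2297130} - - \frac{1}{-24 + 1785^{2} + 14 \cdot 1785} = 1724373 \left(- \frac{1}{2297130}\right) - - \frac{1}{-24 + 3186225 + 24990} = - \frac{574791}{765710} - - \frac{1}{3211191} = - \frac{574791}{765710} + \frac{1}{3211191} = - \frac{1845762920371}{2458841060610}$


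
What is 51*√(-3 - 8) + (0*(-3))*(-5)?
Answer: 51*I*√11 ≈ 169.15*I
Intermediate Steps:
51*√(-3 - 8) + (0*(-3))*(-5) = 51*√(-11) + 0*(-5) = 51*(I*√11) + 0 = 51*I*√11 + 0 = 51*I*√11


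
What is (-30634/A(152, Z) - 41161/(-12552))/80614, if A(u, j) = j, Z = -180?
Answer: 32660579/15178003920 ≈ 0.0021518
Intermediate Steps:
(-30634/A(152, Z) - 41161/(-12552))/80614 = (-30634/(-180) - 41161/(-12552))/80614 = (-30634*(-1/180) - 41161*(-1/12552))*(1/80614) = (15317/90 + 41161/12552)*(1/80614) = (32660579/188280)*(1/80614) = 32660579/15178003920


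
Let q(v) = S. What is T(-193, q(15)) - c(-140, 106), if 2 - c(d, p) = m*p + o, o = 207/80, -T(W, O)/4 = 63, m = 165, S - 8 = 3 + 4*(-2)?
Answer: 1379087/80 ≈ 17239.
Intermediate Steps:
S = 3 (S = 8 + (3 + 4*(-2)) = 8 + (3 - 8) = 8 - 5 = 3)
q(v) = 3
T(W, O) = -252 (T(W, O) = -4*63 = -252)
o = 207/80 (o = 207*(1/80) = 207/80 ≈ 2.5875)
c(d, p) = -47/80 - 165*p (c(d, p) = 2 - (165*p + 207/80) = 2 - (207/80 + 165*p) = 2 + (-207/80 - 165*p) = -47/80 - 165*p)
T(-193, q(15)) - c(-140, 106) = -252 - (-47/80 - 165*106) = -252 - (-47/80 - 17490) = -252 - 1*(-1399247/80) = -252 + 1399247/80 = 1379087/80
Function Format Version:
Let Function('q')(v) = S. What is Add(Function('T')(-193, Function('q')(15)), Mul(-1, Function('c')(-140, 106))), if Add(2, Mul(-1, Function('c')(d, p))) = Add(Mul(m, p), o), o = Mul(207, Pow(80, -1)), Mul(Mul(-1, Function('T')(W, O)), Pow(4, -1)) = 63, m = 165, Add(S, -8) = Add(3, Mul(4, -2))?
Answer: Rational(1379087, 80) ≈ 17239.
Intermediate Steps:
S = 3 (S = Add(8, Add(3, Mul(4, -2))) = Add(8, Add(3, -8)) = Add(8, -5) = 3)
Function('q')(v) = 3
Function('T')(W, O) = -252 (Function('T')(W, O) = Mul(-4, 63) = -252)
o = Rational(207, 80) (o = Mul(207, Rational(1, 80)) = Rational(207, 80) ≈ 2.5875)
Function('c')(d, p) = Add(Rational(-47, 80), Mul(-165, p)) (Function('c')(d, p) = Add(2, Mul(-1, Add(Mul(165, p), Rational(207, 80)))) = Add(2, Mul(-1, Add(Rational(207, 80), Mul(165, p)))) = Add(2, Add(Rational(-207, 80), Mul(-165, p))) = Add(Rational(-47, 80), Mul(-165, p)))
Add(Function('T')(-193, Function('q')(15)), Mul(-1, Function('c')(-140, 106))) = Add(-252, Mul(-1, Add(Rational(-47, 80), Mul(-165, 106)))) = Add(-252, Mul(-1, Add(Rational(-47, 80), -17490))) = Add(-252, Mul(-1, Rational(-1399247, 80))) = Add(-252, Rational(1399247, 80)) = Rational(1379087, 80)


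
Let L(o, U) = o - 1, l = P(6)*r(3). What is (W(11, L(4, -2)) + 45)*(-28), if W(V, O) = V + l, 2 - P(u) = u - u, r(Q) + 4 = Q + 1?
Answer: -1568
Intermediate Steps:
r(Q) = -3 + Q (r(Q) = -4 + (Q + 1) = -4 + (1 + Q) = -3 + Q)
P(u) = 2 (P(u) = 2 - (u - u) = 2 - 1*0 = 2 + 0 = 2)
l = 0 (l = 2*(-3 + 3) = 2*0 = 0)
L(o, U) = -1 + o
W(V, O) = V (W(V, O) = V + 0 = V)
(W(11, L(4, -2)) + 45)*(-28) = (11 + 45)*(-28) = 56*(-28) = -1568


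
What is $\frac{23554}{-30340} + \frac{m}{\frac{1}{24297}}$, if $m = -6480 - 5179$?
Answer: $- \frac{4297338239687}{15170} \approx -2.8328 \cdot 10^{8}$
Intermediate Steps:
$m = -11659$
$\frac{23554}{-30340} + \frac{m}{\frac{1}{24297}} = \frac{23554}{-30340} - \frac{11659}{\frac{1}{24297}} = 23554 \left(- \frac{1}{30340}\right) - 11659 \frac{1}{\frac{1}{24297}} = - \frac{11777}{15170} - 283278723 = - \frac{4297338239687}{15170}$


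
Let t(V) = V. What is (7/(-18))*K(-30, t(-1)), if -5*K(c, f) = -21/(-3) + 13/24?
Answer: 1267/2160 ≈ 0.58657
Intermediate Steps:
K(c, f) = -181/120 (K(c, f) = -(-21/(-3) + 13/24)/5 = -(-21*(-⅓) + 13*(1/24))/5 = -(7 + 13/24)/5 = -⅕*181/24 = -181/120)
(7/(-18))*K(-30, t(-1)) = (7/(-18))*(-181/120) = (7*(-1/18))*(-181/120) = -7/18*(-181/120) = 1267/2160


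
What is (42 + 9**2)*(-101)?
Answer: -12423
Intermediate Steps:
(42 + 9**2)*(-101) = (42 + 81)*(-101) = 123*(-101) = -12423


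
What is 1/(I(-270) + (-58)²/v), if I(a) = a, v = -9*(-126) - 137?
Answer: -997/265826 ≈ -0.0037506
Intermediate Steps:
v = 997 (v = 1134 - 137 = 997)
1/(I(-270) + (-58)²/v) = 1/(-270 + (-58)²/997) = 1/(-270 + 3364*(1/997)) = 1/(-270 + 3364/997) = 1/(-265826/997) = -997/265826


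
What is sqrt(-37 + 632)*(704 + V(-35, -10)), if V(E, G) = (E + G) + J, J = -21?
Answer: 638*sqrt(595) ≈ 15563.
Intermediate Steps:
V(E, G) = -21 + E + G (V(E, G) = (E + G) - 21 = -21 + E + G)
sqrt(-37 + 632)*(704 + V(-35, -10)) = sqrt(-37 + 632)*(704 + (-21 - 35 - 10)) = sqrt(595)*(704 - 66) = sqrt(595)*638 = 638*sqrt(595)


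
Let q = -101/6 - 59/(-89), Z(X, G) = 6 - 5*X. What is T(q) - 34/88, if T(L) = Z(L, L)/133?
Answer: 21929/82236 ≈ 0.26666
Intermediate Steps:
q = -8635/534 (q = -101*⅙ - 59*(-1/89) = -101/6 + 59/89 = -8635/534 ≈ -16.170)
T(L) = 6/133 - 5*L/133 (T(L) = (6 - 5*L)/133 = (6 - 5*L)*(1/133) = 6/133 - 5*L/133)
T(q) - 34/88 = (6/133 - 5/133*(-8635/534)) - 34/88 = (6/133 + 43175/71022) - 34*1/88 = 2441/3738 - 17/44 = 21929/82236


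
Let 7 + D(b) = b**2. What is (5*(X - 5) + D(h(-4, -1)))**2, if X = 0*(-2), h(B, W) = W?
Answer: 961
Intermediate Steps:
X = 0
D(b) = -7 + b**2
(5*(X - 5) + D(h(-4, -1)))**2 = (5*(0 - 5) + (-7 + (-1)**2))**2 = (5*(-5) + (-7 + 1))**2 = (-25 - 6)**2 = (-31)**2 = 961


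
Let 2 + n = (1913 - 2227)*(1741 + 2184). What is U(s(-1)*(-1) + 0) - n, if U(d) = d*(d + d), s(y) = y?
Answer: 1232454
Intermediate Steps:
n = -1232452 (n = -2 + (1913 - 2227)*(1741 + 2184) = -2 - 314*3925 = -2 - 1232450 = -1232452)
U(d) = 2*d² (U(d) = d*(2*d) = 2*d²)
U(s(-1)*(-1) + 0) - n = 2*(-1*(-1) + 0)² - 1*(-1232452) = 2*(1 + 0)² + 1232452 = 2*1² + 1232452 = 2*1 + 1232452 = 2 + 1232452 = 1232454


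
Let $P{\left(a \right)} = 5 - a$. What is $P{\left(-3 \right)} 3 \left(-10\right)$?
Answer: $-240$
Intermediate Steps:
$P{\left(-3 \right)} 3 \left(-10\right) = \left(5 - -3\right) 3 \left(-10\right) = \left(5 + 3\right) 3 \left(-10\right) = 8 \cdot 3 \left(-10\right) = 24 \left(-10\right) = -240$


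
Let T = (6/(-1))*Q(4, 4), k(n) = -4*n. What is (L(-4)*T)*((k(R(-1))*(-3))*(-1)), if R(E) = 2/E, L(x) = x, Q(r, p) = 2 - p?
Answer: -1152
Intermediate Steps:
T = 12 (T = (6/(-1))*(2 - 1*4) = (6*(-1))*(2 - 4) = -6*(-2) = 12)
(L(-4)*T)*((k(R(-1))*(-3))*(-1)) = (-4*12)*((-8/(-1)*(-3))*(-1)) = -48*-8*(-1)*(-3)*(-1) = -48*-4*(-2)*(-3)*(-1) = -48*8*(-3)*(-1) = -(-1152)*(-1) = -48*24 = -1152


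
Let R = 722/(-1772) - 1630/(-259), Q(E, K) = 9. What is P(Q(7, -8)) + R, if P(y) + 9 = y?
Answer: 1350681/229474 ≈ 5.8860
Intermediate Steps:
P(y) = -9 + y
R = 1350681/229474 (R = 722*(-1/1772) - 1630*(-1/259) = -361/886 + 1630/259 = 1350681/229474 ≈ 5.8860)
P(Q(7, -8)) + R = (-9 + 9) + 1350681/229474 = 0 + 1350681/229474 = 1350681/229474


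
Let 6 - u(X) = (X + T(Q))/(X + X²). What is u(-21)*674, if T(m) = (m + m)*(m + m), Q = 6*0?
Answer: 40777/10 ≈ 4077.7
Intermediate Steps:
Q = 0
T(m) = 4*m² (T(m) = (2*m)*(2*m) = 4*m²)
u(X) = 6 - X/(X + X²) (u(X) = 6 - (X + 4*0²)/(X + X²) = 6 - (X + 4*0)/(X + X²) = 6 - (X + 0)/(X + X²) = 6 - X/(X + X²))
u(-21)*674 = ((5 + 6*(-21))/(1 - 21))*674 = ((5 - 126)/(-20))*674 = -1/20*(-121)*674 = (121/20)*674 = 40777/10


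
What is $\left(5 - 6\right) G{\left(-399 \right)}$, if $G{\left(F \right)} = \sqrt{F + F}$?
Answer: $- i \sqrt{798} \approx - 28.249 i$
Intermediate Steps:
$G{\left(F \right)} = \sqrt{2} \sqrt{F}$ ($G{\left(F \right)} = \sqrt{2 F} = \sqrt{2} \sqrt{F}$)
$\left(5 - 6\right) G{\left(-399 \right)} = \left(5 - 6\right) \sqrt{2} \sqrt{-399} = \left(5 - 6\right) \sqrt{2} i \sqrt{399} = - i \sqrt{798}$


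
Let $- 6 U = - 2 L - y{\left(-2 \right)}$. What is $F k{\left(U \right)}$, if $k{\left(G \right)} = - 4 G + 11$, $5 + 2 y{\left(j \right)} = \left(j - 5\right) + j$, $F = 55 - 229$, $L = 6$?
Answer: $-1334$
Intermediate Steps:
$F = -174$ ($F = 55 - 229 = -174$)
$y{\left(j \right)} = -5 + j$ ($y{\left(j \right)} = - \frac{5}{2} + \frac{\left(j - 5\right) + j}{2} = - \frac{5}{2} + \frac{\left(-5 + j\right) + j}{2} = - \frac{5}{2} + \frac{-5 + 2 j}{2} = - \frac{5}{2} + \left(- \frac{5}{2} + j\right) = -5 + j$)
$U = \frac{5}{6}$ ($U = - \frac{\left(-2\right) 6 - \left(-5 - 2\right)}{6} = - \frac{-12 - -7}{6} = - \frac{-12 + 7}{6} = \left(- \frac{1}{6}\right) \left(-5\right) = \frac{5}{6} \approx 0.83333$)
$k{\left(G \right)} = 11 - 4 G$
$F k{\left(U \right)} = - 174 \left(11 - \frac{10}{3}\right) = \left(-174\right) \frac{23}{3} = -1334$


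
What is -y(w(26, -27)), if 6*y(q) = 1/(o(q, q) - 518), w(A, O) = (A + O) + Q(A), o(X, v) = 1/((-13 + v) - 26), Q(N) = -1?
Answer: 41/127434 ≈ 0.00032174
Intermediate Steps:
o(X, v) = 1/(-39 + v)
w(A, O) = -1 + A + O (w(A, O) = (A + O) - 1 = -1 + A + O)
y(q) = 1/(6*(-518 + 1/(-39 + q))) (y(q) = 1/(6*(1/(-39 + q) - 518)) = 1/(6*(-518 + 1/(-39 + q))))
-y(w(26, -27)) = -(39 - (-1 + 26 - 27))/(6*(-20203 + 518*(-1 + 26 - 27))) = -(39 - 1*(-2))/(6*(-20203 + 518*(-2))) = -(39 + 2)/(6*(-20203 - 1036)) = -41/(6*(-21239)) = -(-1)*41/(6*21239) = -1*(-41/127434) = 41/127434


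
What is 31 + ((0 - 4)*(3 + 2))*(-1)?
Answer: 51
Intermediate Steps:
31 + ((0 - 4)*(3 + 2))*(-1) = 31 - 4*5*(-1) = 31 - 20*(-1) = 31 + 20 = 51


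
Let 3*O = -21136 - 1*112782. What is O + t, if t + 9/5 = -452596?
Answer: -7458557/15 ≈ -4.9724e+5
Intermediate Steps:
t = -2262989/5 (t = -9/5 - 452596 = -2262989/5 ≈ -4.5260e+5)
O = -133918/3 (O = (-21136 - 1*112782)/3 = (-21136 - 112782)/3 = (⅓)*(-133918) = -133918/3 ≈ -44639.)
O + t = -133918/3 - 2262989/5 = -7458557/15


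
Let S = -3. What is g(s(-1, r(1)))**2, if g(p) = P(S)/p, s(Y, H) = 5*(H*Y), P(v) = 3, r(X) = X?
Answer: 9/25 ≈ 0.36000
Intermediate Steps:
s(Y, H) = 5*H*Y
g(p) = 3/p
g(s(-1, r(1)))**2 = (3/((5*1*(-1))))**2 = (3/(-5))**2 = (3*(-1/5))**2 = (-3/5)**2 = 9/25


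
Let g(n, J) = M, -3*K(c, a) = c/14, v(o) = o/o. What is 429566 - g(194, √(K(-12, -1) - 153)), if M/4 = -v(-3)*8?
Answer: 429598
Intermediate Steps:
v(o) = 1
K(c, a) = -c/42 (K(c, a) = -c/(3*14) = -c/42)
M = -32 (M = 4*(-1*1*8) = 4*(-1*8) = 4*(-8) = -32)
g(n, J) = -32
429566 - g(194, √(K(-12, -1) - 153)) = 429566 - 1*(-32) = 429566 + 32 = 429598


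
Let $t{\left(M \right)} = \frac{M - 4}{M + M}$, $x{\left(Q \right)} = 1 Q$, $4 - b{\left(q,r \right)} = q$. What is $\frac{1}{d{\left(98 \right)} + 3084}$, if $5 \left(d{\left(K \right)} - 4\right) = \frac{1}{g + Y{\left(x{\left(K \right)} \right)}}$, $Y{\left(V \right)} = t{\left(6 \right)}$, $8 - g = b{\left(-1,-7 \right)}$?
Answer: $\frac{95}{293366} \approx 0.00032383$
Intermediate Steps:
$b{\left(q,r \right)} = 4 - q$
$g = 3$ ($g = 8 - \left(4 - -1\right) = 8 - \left(4 + 1\right) = 8 - 5 = 3$)
$x{\left(Q \right)} = Q$
$t{\left(M \right)} = \frac{-4 + M}{2 M}$
$Y{\left(V \right)} = \frac{1}{6}$ ($Y{\left(V \right)} = \frac{-4 + 6}{2 \cdot 6} = \frac{1}{2} \cdot \frac{1}{6} \cdot 2 = \frac{1}{6}$)
$d{\left(K \right)} = \frac{386}{95}$ ($d{\left(K \right)} = 4 + \frac{1}{5 \left(3 + \frac{1}{6}\right)} = 4 + \frac{1}{5 \cdot \frac{19}{6}} = 4 + \frac{1}{5} \cdot \frac{6}{19} = 4 + \frac{6}{95} = \frac{386}{95}$)
$\frac{1}{d{\left(98 \right)} + 3084} = \frac{1}{\frac{386}{95} + 3084} = \frac{1}{\frac{293366}{95}} = \frac{95}{293366}$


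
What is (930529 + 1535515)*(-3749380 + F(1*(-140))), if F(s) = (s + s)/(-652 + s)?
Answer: -915367382907740/99 ≈ -9.2461e+12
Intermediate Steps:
F(s) = 2*s/(-652 + s) (F(s) = (2*s)/(-652 + s) = 2*s/(-652 + s))
(930529 + 1535515)*(-3749380 + F(1*(-140))) = (930529 + 1535515)*(-3749380 + 2*(1*(-140))/(-652 + 1*(-140))) = 2466044*(-3749380 + 2*(-140)/(-652 - 140)) = 2466044*(-3749380 + 2*(-140)/(-792)) = 2466044*(-3749380 + 2*(-140)*(-1/792)) = 2466044*(-3749380 + 35/99) = 2466044*(-371188585/99) = -915367382907740/99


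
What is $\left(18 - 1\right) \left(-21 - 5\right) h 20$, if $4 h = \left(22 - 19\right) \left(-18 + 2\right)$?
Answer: $106080$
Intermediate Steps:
$h = -12$ ($h = \frac{\left(22 - 19\right) \left(-18 + 2\right)}{4} = \frac{3 \left(-16\right)}{4} = \frac{1}{4} \left(-48\right) = -12$)
$\left(18 - 1\right) \left(-21 - 5\right) h 20 = \left(18 - 1\right) \left(-21 - 5\right) \left(-12\right) 20 = 17 \left(-26\right) \left(-12\right) 20 = \left(-442\right) \left(-12\right) 20 = 5304 \cdot 20 = 106080$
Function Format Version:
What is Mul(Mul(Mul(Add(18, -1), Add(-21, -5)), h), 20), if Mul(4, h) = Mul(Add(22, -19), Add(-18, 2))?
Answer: 106080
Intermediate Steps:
h = -12 (h = Mul(Rational(1, 4), Mul(Add(22, -19), Add(-18, 2))) = Mul(Rational(1, 4), Mul(3, -16)) = Mul(Rational(1, 4), -48) = -12)
Mul(Mul(Mul(Add(18, -1), Add(-21, -5)), h), 20) = Mul(Mul(Mul(Add(18, -1), Add(-21, -5)), -12), 20) = Mul(Mul(Mul(17, -26), -12), 20) = Mul(Mul(-442, -12), 20) = Mul(5304, 20) = 106080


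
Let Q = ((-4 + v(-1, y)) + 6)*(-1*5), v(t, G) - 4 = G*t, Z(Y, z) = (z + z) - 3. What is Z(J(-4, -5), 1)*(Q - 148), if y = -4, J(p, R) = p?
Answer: 198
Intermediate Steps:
Z(Y, z) = -3 + 2*z (Z(Y, z) = 2*z - 3 = -3 + 2*z)
v(t, G) = 4 + G*t
Q = -50 (Q = ((-4 + (4 - 4*(-1))) + 6)*(-1*5) = ((-4 + (4 + 4)) + 6)*(-5) = ((-4 + 8) + 6)*(-5) = (4 + 6)*(-5) = 10*(-5) = -50)
Z(J(-4, -5), 1)*(Q - 148) = (-3 + 2*1)*(-50 - 148) = (-3 + 2)*(-198) = -1*(-198) = 198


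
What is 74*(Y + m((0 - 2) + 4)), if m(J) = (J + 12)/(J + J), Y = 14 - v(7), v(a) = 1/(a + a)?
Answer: 9028/7 ≈ 1289.7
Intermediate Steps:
v(a) = 1/(2*a)
Y = 195/14 (Y = 14 - 1/(2*7) = 14 - 1*1/14 = 14 - 1/14 = 195/14 ≈ 13.929)
m(J) = (12 + J)/(2*J) (m(J) = (12 + J)/((2*J)) = (12 + J)*(1/(2*J)) = (12 + J)/(2*J))
74*(Y + m((0 - 2) + 4)) = 74*(195/14 + (12 + ((0 - 2) + 4))/(2*((0 - 2) + 4))) = 74*(195/14 + (12 + (-2 + 4))/(2*(-2 + 4))) = 74*(195/14 + (½)*(12 + 2)/2) = 74*(195/14 + (½)*(½)*14) = 74*(195/14 + 7/2) = 74*(122/7) = 9028/7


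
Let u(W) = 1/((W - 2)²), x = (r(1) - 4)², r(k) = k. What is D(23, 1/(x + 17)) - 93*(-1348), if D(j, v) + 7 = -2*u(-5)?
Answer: 6142491/49 ≈ 1.2536e+5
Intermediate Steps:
x = 9 (x = (1 - 4)² = (-3)² = 9)
u(W) = (-2 + W)⁻² (u(W) = 1/((-2 + W)²) = (-2 + W)⁻²)
D(j, v) = -345/49 (D(j, v) = -7 - 2/(-2 - 5)² = -7 - 2/(-7)² = -7 - 2*1/49 = -7 - 2/49 = -345/49)
D(23, 1/(x + 17)) - 93*(-1348) = -345/49 - 93*(-1348) = -345/49 + 125364 = 6142491/49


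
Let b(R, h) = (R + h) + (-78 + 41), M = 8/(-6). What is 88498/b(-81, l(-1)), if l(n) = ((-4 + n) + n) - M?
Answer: -132747/184 ≈ -721.45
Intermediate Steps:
M = -4/3 (M = 8*(-⅙) = -4/3 ≈ -1.3333)
l(n) = -8/3 + 2*n (l(n) = ((-4 + n) + n) - 1*(-4/3) = (-4 + 2*n) + 4/3 = -8/3 + 2*n)
b(R, h) = -37 + R + h (b(R, h) = (R + h) - 37 = -37 + R + h)
88498/b(-81, l(-1)) = 88498/(-37 - 81 + (-8/3 + 2*(-1))) = 88498/(-37 - 81 + (-8/3 - 2)) = 88498/(-37 - 81 - 14/3) = 88498/(-368/3) = 88498*(-3/368) = -132747/184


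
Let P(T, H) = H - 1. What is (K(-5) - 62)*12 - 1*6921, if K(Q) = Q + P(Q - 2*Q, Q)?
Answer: -7797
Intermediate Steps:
P(T, H) = -1 + H
K(Q) = -1 + 2*Q (K(Q) = Q + (-1 + Q) = -1 + 2*Q)
(K(-5) - 62)*12 - 1*6921 = ((-1 + 2*(-5)) - 62)*12 - 1*6921 = ((-1 - 10) - 62)*12 - 6921 = (-11 - 62)*12 - 6921 = -73*12 - 6921 = -876 - 6921 = -7797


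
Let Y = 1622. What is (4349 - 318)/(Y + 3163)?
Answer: 139/165 ≈ 0.84242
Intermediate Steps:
(4349 - 318)/(Y + 3163) = (4349 - 318)/(1622 + 3163) = 4031/4785 = 4031*(1/4785) = 139/165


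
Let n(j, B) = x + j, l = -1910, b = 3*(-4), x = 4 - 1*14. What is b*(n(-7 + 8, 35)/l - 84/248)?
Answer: 118656/29605 ≈ 4.0080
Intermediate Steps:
x = -10 (x = 4 - 14 = -10)
b = -12
n(j, B) = -10 + j
b*(n(-7 + 8, 35)/l - 84/248) = -12*((-10 + (-7 + 8))/(-1910) - 84/248) = -12*((-10 + 1)*(-1/1910) - 84*1/248) = -12*(-9*(-1/1910) - 21/62) = -12*(9/1910 - 21/62) = -12*(-9888/29605) = 118656/29605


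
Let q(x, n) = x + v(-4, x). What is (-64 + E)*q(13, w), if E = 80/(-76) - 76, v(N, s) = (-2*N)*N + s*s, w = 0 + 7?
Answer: -402000/19 ≈ -21158.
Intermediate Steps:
w = 7
v(N, s) = s**2 - 2*N**2 (v(N, s) = -2*N**2 + s**2 = s**2 - 2*N**2)
q(x, n) = -32 + x + x**2 (q(x, n) = x + (x**2 - 2*(-4)**2) = x + (x**2 - 2*16) = x + (x**2 - 32) = x + (-32 + x**2) = -32 + x + x**2)
E = -1464/19 (E = 80*(-1/76) - 76 = -20/19 - 76 = -1464/19 ≈ -77.053)
(-64 + E)*q(13, w) = (-64 - 1464/19)*(-32 + 13 + 13**2) = -2680*(-32 + 13 + 169)/19 = -2680/19*150 = -402000/19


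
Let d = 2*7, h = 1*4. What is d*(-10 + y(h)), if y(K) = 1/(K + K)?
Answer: -553/4 ≈ -138.25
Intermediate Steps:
h = 4
y(K) = 1/(2*K)
d = 14
d*(-10 + y(h)) = 14*(-10 + (½)/4) = 14*(-10 + (½)*(¼)) = 14*(-10 + ⅛) = 14*(-79/8) = -553/4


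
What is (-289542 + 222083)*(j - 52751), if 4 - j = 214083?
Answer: 18000084970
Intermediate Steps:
j = -214079 (j = 4 - 1*214083 = 4 - 214083 = -214079)
(-289542 + 222083)*(j - 52751) = (-289542 + 222083)*(-214079 - 52751) = -67459*(-266830) = 18000084970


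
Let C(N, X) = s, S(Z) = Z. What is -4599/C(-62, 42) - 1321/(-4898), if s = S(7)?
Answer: -3216665/4898 ≈ -656.73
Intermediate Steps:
s = 7
C(N, X) = 7
-4599/C(-62, 42) - 1321/(-4898) = -4599/7 - 1321/(-4898) = -4599*⅐ - 1321*(-1/4898) = -657 + 1321/4898 = -3216665/4898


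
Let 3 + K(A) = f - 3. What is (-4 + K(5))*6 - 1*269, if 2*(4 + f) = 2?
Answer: -347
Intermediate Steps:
f = -3 (f = -4 + (½)*2 = -4 + 1 = -3)
K(A) = -9 (K(A) = -3 + (-3 - 3) = -3 - 6 = -9)
(-4 + K(5))*6 - 1*269 = (-4 - 9)*6 - 1*269 = -13*6 - 269 = -78 - 269 = -347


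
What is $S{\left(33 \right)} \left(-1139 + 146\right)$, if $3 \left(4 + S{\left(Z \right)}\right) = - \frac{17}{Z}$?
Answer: $\frac{136703}{33} \approx 4142.5$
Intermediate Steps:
$S{\left(Z \right)} = -4 - \frac{17}{3 Z}$ ($S{\left(Z \right)} = -4 + \frac{\left(-17\right) \frac{1}{Z}}{3} = -4 - \frac{17}{3 Z}$)
$S{\left(33 \right)} \left(-1139 + 146\right) = \left(-4 - \frac{17}{3 \cdot 33}\right) \left(-1139 + 146\right) = \left(-4 - \frac{17}{99}\right) \left(-993\right) = \left(- \frac{413}{99}\right) \left(-993\right) = \frac{136703}{33}$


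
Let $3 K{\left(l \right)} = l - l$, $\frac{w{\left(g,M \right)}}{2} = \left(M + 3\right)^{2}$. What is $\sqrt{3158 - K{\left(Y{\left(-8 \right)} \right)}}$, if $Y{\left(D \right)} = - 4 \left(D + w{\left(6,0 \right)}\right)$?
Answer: $\sqrt{3158} \approx 56.196$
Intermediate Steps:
$w{\left(g,M \right)} = 2 \left(3 + M\right)^{2}$ ($w{\left(g,M \right)} = 2 \left(M + 3\right)^{2} = 2 \left(3 + M\right)^{2}$)
$Y{\left(D \right)} = -72 - 4 D$ ($Y{\left(D \right)} = - 4 \left(D + 2 \left(3 + 0\right)^{2}\right) = - 4 \left(D + 2 \cdot 3^{2}\right) = - 4 \left(D + 2 \cdot 9\right) = - 4 \left(D + 18\right) = - 4 \left(18 + D\right) = -72 - 4 D$)
$K{\left(l \right)} = 0$ ($K{\left(l \right)} = \frac{l - l}{3} = \frac{1}{3} \cdot 0 = 0$)
$\sqrt{3158 - K{\left(Y{\left(-8 \right)} \right)}} = \sqrt{3158 - 0} = \sqrt{3158 + 0} = \sqrt{3158}$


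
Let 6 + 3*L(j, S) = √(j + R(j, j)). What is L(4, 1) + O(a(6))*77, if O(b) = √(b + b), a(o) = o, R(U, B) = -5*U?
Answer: -2 + 154*√3 + 4*I/3 ≈ 264.74 + 1.3333*I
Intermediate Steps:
L(j, S) = -2 + 2*√(-j)/3 (L(j, S) = -2 + √(j - 5*j)/3 = -2 + √(-4*j)/3 = -2 + (2*√(-j))/3 = -2 + 2*√(-j)/3)
O(b) = √2*√b (O(b) = √(2*b) = √2*√b)
L(4, 1) + O(a(6))*77 = (-2 + 2*√(-1*4)/3) + (√2*√6)*77 = (-2 + 2*√(-4)/3) + (2*√3)*77 = (-2 + 2*(2*I)/3) + 154*√3 = (-2 + 4*I/3) + 154*√3 = -2 + 154*√3 + 4*I/3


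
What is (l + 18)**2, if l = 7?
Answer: 625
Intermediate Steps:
(l + 18)**2 = (7 + 18)**2 = 25**2 = 625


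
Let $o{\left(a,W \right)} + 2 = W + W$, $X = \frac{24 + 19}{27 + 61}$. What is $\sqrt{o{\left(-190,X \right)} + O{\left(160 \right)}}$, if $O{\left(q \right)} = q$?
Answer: $\frac{\sqrt{76945}}{22} \approx 12.609$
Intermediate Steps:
$X = \frac{43}{88} \approx 0.48864$
$o{\left(a,W \right)} = -2 + 2 W$ ($o{\left(a,W \right)} = -2 + \left(W + W\right) = -2 + 2 W$)
$\sqrt{o{\left(-190,X \right)} + O{\left(160 \right)}} = \sqrt{\left(-2 + 2 \cdot \frac{43}{88}\right) + 160} = \sqrt{\left(-2 + \frac{43}{44}\right) + 160} = \sqrt{- \frac{45}{44} + 160} = \sqrt{\frac{6995}{44}} = \frac{\sqrt{76945}}{22}$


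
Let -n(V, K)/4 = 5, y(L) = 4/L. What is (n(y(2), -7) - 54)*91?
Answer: -6734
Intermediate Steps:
n(V, K) = -20 (n(V, K) = -4*5 = -20)
(n(y(2), -7) - 54)*91 = (-20 - 54)*91 = -74*91 = -6734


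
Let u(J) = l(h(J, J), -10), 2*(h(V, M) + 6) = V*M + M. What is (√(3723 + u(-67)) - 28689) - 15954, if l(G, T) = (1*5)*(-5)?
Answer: -44643 + 43*√2 ≈ -44582.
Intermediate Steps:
h(V, M) = -6 + M/2 + M*V/2 (h(V, M) = -6 + (V*M + M)/2 = -6 + (M*V + M)/2 = -6 + (M + M*V)/2 = -6 + (M/2 + M*V/2) = -6 + M/2 + M*V/2)
l(G, T) = -25 (l(G, T) = 5*(-5) = -25)
u(J) = -25
(√(3723 + u(-67)) - 28689) - 15954 = (√(3723 - 25) - 28689) - 15954 = (√3698 - 28689) - 15954 = (43*√2 - 28689) - 15954 = (-28689 + 43*√2) - 15954 = -44643 + 43*√2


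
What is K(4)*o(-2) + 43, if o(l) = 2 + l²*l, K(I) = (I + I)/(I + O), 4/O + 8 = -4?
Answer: 329/11 ≈ 29.909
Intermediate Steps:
O = -⅓ (O = 4/(-8 - 4) = 4/(-12) = 4*(-1/12) = -⅓ ≈ -0.33333)
K(I) = 2*I/(-⅓ + I) (K(I) = (I + I)/(I - ⅓) = (2*I)/(-⅓ + I) = 2*I/(-⅓ + I))
o(l) = 2 + l³
K(4)*o(-2) + 43 = (6*4/(-1 + 3*4))*(2 + (-2)³) + 43 = (6*4/(-1 + 12))*(2 - 8) + 43 = (6*4/11)*(-6) + 43 = (6*4*(1/11))*(-6) + 43 = (24/11)*(-6) + 43 = -144/11 + 43 = 329/11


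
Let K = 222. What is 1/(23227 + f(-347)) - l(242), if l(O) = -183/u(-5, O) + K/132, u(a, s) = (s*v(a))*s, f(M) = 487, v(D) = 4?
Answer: -4669086473/2777573392 ≈ -1.6810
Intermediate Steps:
u(a, s) = 4*s² (u(a, s) = (s*4)*s = (4*s)*s = 4*s²)
l(O) = 37/22 - 183/(4*O²) (l(O) = -183*1/(4*O²) + 222/132 = -183/(4*O²) + 222*(1/132) = -183/(4*O²) + 37/22 = 37/22 - 183/(4*O²))
1/(23227 + f(-347)) - l(242) = 1/(23227 + 487) - (37/22 - 183/4/242²) = 1/23714 - (37/22 - 183/4*1/58564) = 1/23714 - (37/22 - 183/234256) = 1/23714 - 1*393793/234256 = 1/23714 - 393793/234256 = -4669086473/2777573392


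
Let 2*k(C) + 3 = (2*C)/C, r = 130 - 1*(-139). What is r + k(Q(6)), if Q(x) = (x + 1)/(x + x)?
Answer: 537/2 ≈ 268.50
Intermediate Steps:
Q(x) = (1 + x)/(2*x) (Q(x) = (1 + x)/((2*x)) = (1 + x)*(1/(2*x)) = (1 + x)/(2*x))
r = 269 (r = 130 + 139 = 269)
k(C) = -½ (k(C) = -3/2 + ((2*C)/C)/2 = -3/2 + (½)*2 = -3/2 + 1 = -½)
r + k(Q(6)) = 269 - ½ = 537/2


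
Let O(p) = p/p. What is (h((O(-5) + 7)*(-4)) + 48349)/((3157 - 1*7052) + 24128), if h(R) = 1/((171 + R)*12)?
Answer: 80646133/33748644 ≈ 2.3896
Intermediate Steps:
O(p) = 1
h(R) = 1/(12*(171 + R)) (h(R) = (1/12)/(171 + R) = 1/(12*(171 + R)))
(h((O(-5) + 7)*(-4)) + 48349)/((3157 - 1*7052) + 24128) = (1/(12*(171 + (1 + 7)*(-4))) + 48349)/((3157 - 1*7052) + 24128) = (1/(12*(171 + 8*(-4))) + 48349)/((3157 - 7052) + 24128) = (1/(12*(171 - 32)) + 48349)/(-3895 + 24128) = ((1/12)/139 + 48349)/20233 = ((1/12)*(1/139) + 48349)*(1/20233) = (1/1668 + 48349)*(1/20233) = (80646133/1668)*(1/20233) = 80646133/33748644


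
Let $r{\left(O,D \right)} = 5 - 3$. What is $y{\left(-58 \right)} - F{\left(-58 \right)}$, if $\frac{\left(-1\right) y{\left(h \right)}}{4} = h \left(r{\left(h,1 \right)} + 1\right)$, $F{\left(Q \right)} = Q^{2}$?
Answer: $-2668$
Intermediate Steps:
$r{\left(O,D \right)} = 2$
$y{\left(h \right)} = - 12 h$ ($y{\left(h \right)} = - 4 h \left(2 + 1\right) = - 4 h 3 = - 4 \cdot 3 h = - 12 h$)
$y{\left(-58 \right)} - F{\left(-58 \right)} = \left(-12\right) \left(-58\right) - \left(-58\right)^{2} = 696 - 3364 = -2668$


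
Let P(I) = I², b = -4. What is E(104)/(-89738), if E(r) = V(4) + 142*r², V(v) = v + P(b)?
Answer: -767946/44869 ≈ -17.115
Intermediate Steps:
V(v) = 16 + v (V(v) = v + (-4)² = v + 16 = 16 + v)
E(r) = 20 + 142*r² (E(r) = (16 + 4) + 142*r² = 20 + 142*r²)
E(104)/(-89738) = (20 + 142*104²)/(-89738) = (20 + 142*10816)*(-1/89738) = (20 + 1535872)*(-1/89738) = 1535892*(-1/89738) = -767946/44869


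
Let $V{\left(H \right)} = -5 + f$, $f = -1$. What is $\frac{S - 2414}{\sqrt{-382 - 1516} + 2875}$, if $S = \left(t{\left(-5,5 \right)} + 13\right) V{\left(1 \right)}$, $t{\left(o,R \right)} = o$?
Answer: $- \frac{7078250}{8267523} + \frac{2462 i \sqrt{1898}}{8267523} \approx -0.85615 + 0.012974 i$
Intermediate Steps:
$V{\left(H \right)} = -6$ ($V{\left(H \right)} = -5 - 1 = -6$)
$S = -48$ ($S = \left(-5 + 13\right) \left(-6\right) = 8 \left(-6\right) = -48$)
$\frac{S - 2414}{\sqrt{-382 - 1516} + 2875} = \frac{-48 - 2414}{\sqrt{-382 - 1516} + 2875} = - \frac{2462}{\sqrt{-1898} + 2875} = - \frac{2462}{i \sqrt{1898} + 2875} = - \frac{2462}{2875 + i \sqrt{1898}}$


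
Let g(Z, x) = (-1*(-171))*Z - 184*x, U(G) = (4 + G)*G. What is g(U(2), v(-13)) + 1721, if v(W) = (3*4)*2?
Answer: -643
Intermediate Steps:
U(G) = G*(4 + G)
v(W) = 24 (v(W) = 12*2 = 24)
g(Z, x) = -184*x + 171*Z (g(Z, x) = 171*Z - 184*x = -184*x + 171*Z)
g(U(2), v(-13)) + 1721 = (-184*24 + 171*(2*(4 + 2))) + 1721 = (-4416 + 171*(2*6)) + 1721 = (-4416 + 171*12) + 1721 = (-4416 + 2052) + 1721 = -2364 + 1721 = -643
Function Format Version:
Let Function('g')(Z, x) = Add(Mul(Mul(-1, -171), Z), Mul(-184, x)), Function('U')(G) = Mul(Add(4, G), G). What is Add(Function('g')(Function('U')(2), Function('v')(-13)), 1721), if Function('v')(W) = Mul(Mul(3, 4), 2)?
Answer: -643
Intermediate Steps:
Function('U')(G) = Mul(G, Add(4, G))
Function('v')(W) = 24 (Function('v')(W) = Mul(12, 2) = 24)
Function('g')(Z, x) = Add(Mul(-184, x), Mul(171, Z)) (Function('g')(Z, x) = Add(Mul(171, Z), Mul(-184, x)) = Add(Mul(-184, x), Mul(171, Z)))
Add(Function('g')(Function('U')(2), Function('v')(-13)), 1721) = Add(Add(Mul(-184, 24), Mul(171, Mul(2, Add(4, 2)))), 1721) = Add(Add(-4416, Mul(171, Mul(2, 6))), 1721) = Add(Add(-4416, Mul(171, 12)), 1721) = Add(Add(-4416, 2052), 1721) = Add(-2364, 1721) = -643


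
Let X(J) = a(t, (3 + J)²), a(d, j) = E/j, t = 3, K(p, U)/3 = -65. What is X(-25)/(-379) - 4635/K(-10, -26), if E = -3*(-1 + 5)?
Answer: 14170470/596167 ≈ 23.769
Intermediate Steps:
E = -12 (E = -3*4 = -12)
K(p, U) = -195 (K(p, U) = 3*(-65) = -195)
a(d, j) = -12/j
X(J) = -12/(3 + J)²
X(-25)/(-379) - 4635/K(-10, -26) = -12/(3 - 25)²/(-379) - 4635/(-195) = -12/(-22)²*(-1/379) - 4635*(-1/195) = -12*1/484*(-1/379) + 309/13 = -3/121*(-1/379) + 309/13 = 3/45859 + 309/13 = 14170470/596167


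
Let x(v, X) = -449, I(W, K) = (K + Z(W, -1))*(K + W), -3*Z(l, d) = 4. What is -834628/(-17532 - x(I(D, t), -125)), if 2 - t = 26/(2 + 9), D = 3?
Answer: 834628/17083 ≈ 48.857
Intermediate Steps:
Z(l, d) = -4/3 (Z(l, d) = -⅓*4 = -4/3)
t = -4/11 (t = 2 - 26/(2 + 9) = 2 - 26/11 = -4/11 ≈ -0.36364)
I(W, K) = (-4/3 + K)*(K + W) (I(W, K) = (K - 4/3)*(K + W) = (-4/3 + K)*(K + W))
-834628/(-17532 - x(I(D, t), -125)) = -834628/(-17532 - 1*(-449)) = -834628/(-17532 + 449) = -834628/(-17083) = -834628*(-1/17083) = 834628/17083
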